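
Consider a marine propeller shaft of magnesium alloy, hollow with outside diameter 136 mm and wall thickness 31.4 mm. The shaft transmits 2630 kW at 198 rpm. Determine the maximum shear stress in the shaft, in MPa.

ω = 2π·198/60 = 20.73 rad/s, so T = P/ω = 2630×10³ / 20.73 = 126800 N·m.
J = π(d_o⁴ − d_i⁴)/32 = π(0.136⁴ − 0.0732⁴)/32 = 3.077×10^-5 m⁴.
τ_max = T·r/J = 126800 × 0.0680 / 3.077×10^-5 = 2.803×10^8 Pa.

280 MPa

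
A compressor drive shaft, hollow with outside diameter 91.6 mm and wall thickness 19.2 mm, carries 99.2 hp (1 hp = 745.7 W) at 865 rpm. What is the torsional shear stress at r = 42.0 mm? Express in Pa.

5.60e6 Pa

ω = 2π·865/60 = 90.58 rad/s, so T = P/ω = 99.2×745.7 / 90.58 = 816.6 N·m.
J = π(d_o⁴ − d_i⁴)/32 = π(0.0916⁴ − 0.0532⁴)/32 = 6.125×10^-6 m⁴.
Shear stress varies linearly with radius: τ = T·r/J = 816.6 × 0.0420 / 6.125×10^-6 = 5.600×10^6 Pa.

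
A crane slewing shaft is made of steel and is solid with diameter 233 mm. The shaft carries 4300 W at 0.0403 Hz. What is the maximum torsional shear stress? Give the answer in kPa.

6840 kPa

ω = 2π·0.0403 = 0.2532 rad/s, so T = P/ω = 4300 / 0.2532 = 16980 N·m.
J = πd⁴/32 = π(0.233)⁴/32 = 2.894×10^-4 m⁴.
τ_max = T·r/J = 16980 × 0.117 / 2.894×10^-4 = 6.837×10^6 Pa.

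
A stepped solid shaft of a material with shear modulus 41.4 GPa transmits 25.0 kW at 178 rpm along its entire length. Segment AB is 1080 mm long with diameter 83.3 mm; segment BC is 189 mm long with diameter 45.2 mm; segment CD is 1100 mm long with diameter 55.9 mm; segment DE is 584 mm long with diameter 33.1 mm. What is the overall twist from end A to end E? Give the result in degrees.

12.6°

ω = 2π·178/60 = 18.64 rad/s, so T = P/ω = 25.0×10³ / 18.64 = 1341 N·m.
J_AB = π(0.0833)⁴/32 = 4.73×10^-6 m⁴; J_BC = π(0.0452)⁴/32 = 4.10×10^-7 m⁴; J_CD = π(0.0559)⁴/32 = 9.59×10^-7 m⁴; J_DE = π(0.0331)⁴/32 = 1.18×10^-7 m⁴.
θ = (T/G)·Σ L_i/J_i = (1341/41.4×10⁹)·(1.08/4.73×10^-6 + 0.189/4.10×10^-7 + 1.10/9.59×10^-7 + 0.584/1.18×10^-7) = 0.2201 rad.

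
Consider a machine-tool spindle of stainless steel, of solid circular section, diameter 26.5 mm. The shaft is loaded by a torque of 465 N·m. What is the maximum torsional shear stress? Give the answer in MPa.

J = πd⁴/32 = π(0.0265)⁴/32 = 4.842×10^-8 m⁴.
τ_max = T·r/J = 465.0 × 0.0132 / 4.842×10^-8 = 1.273×10^8 Pa.

127 MPa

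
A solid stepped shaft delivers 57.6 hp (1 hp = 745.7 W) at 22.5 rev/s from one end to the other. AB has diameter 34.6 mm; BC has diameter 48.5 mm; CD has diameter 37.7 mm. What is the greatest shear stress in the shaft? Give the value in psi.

ω = 2π·22.5 = 141.4 rad/s, so T = P/ω = 57.6×745.7 / 141.4 = 303.8 N·m.
Under the same torque, τ_max = 16T/(πd³) is largest where d is smallest — segment AB (d = 34.6 mm).
τ_max = 16·303.8/(π·(0.0346)³) = 3.736×10^7 Pa.

5420 psi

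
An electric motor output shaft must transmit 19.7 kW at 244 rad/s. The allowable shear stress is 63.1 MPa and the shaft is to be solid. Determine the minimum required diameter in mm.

ω = 244 rad/s, so T = P/ω = 19.7×10³ / 244.0 = 80.74 N·m.
For a solid shaft τ_max = 16T/(πd³), so d = (16T/(π τ_allow))^(1/3) = (16·80.74/(π·6.31×10^7))^(1/3) = 0.01868 m.

18.7 mm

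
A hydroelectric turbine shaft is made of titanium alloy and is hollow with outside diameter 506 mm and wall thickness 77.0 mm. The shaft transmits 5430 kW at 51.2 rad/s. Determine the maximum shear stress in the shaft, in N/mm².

ω = 51.2 rad/s, so T = P/ω = 5430×10³ / 51.20 = 106100 N·m.
J = π(d_o⁴ − d_i⁴)/32 = π(0.506⁴ − 0.352⁴)/32 = 4.929×10^-3 m⁴.
τ_max = T·r/J = 106100 × 0.253 / 4.929×10^-3 = 5.444×10^6 Pa.

5.44 N/mm²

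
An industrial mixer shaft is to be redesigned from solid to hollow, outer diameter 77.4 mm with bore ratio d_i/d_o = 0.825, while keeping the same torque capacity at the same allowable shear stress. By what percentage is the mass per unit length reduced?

51.6 %

Equal τ_max and T ⇒ the solid shaft needs d_s³ = d_o³(1−k⁴), so d_s = 77.4·(1−0.825⁴)^(1/3) = 62.90 mm.
Area ratio A_h/A_s = d_o²(1−k²)/d_s² = (1−k²)/(1−k⁴)^(2/3) = 0.4836.
Mass saving = 1 − 0.4836 = 51.6 %.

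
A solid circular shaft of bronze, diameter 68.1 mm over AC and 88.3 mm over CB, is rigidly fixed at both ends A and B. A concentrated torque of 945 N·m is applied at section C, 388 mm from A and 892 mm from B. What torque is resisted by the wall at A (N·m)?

Compatibility: T_A·a/J_AC = T_B·b/J_CB with T_A + T_B = T₀.
J_AC = 2.11×10^-6 m⁴, J_CB = 5.97×10^-6 m⁴, so T_A = T₀·(J_AC/a)/((J_AC/a)+(J_CB/b)) = 423.9 N·m, T_B = 521.1 N·m.

424 N·m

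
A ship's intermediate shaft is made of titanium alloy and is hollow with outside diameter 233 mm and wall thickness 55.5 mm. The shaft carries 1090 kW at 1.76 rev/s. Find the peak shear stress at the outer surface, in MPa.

42.9 MPa

ω = 2π·1.76 = 11.06 rad/s, so T = P/ω = 1090×10³ / 11.06 = 98570 N·m.
J = π(d_o⁴ − d_i⁴)/32 = π(0.233⁴ − 0.122⁴)/32 = 2.676×10^-4 m⁴.
τ_max = T·r/J = 98570 × 0.117 / 2.676×10^-4 = 4.291×10^7 Pa.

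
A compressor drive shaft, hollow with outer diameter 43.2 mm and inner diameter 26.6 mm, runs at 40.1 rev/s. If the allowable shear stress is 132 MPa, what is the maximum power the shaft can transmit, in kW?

J = π(d_o⁴ − d_i⁴)/32 = π(0.0432⁴ − 0.0266⁴)/32 = 2.928×10^-7 m⁴.
T_max = τ_allow·J/r = 1.32×10^8 × 2.928×10^-7 / 0.0216 = 1789 N·m.
ω = 2π·40.1 = 252.0 rad/s, so P_max = T_max·ω = 4.508×10^5 W.

451 kW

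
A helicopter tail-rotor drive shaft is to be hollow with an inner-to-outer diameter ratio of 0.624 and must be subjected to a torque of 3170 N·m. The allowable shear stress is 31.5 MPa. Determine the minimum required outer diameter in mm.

For a hollow shaft with d_i/d_o = 0.624: τ_max = 16T/(π d_o³ (1−k⁴)), so d_o = [16T/(π τ_allow (1−k⁴))]^(1/3) = [16·3170/(π·3.15×10^7·0.8484)]^(1/3) = 0.08454 m.

84.5 mm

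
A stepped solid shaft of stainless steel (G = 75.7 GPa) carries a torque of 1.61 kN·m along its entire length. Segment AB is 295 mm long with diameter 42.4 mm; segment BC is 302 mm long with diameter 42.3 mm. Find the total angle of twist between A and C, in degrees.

2.30°

J_AB = π(0.0424)⁴/32 = 3.17×10^-7 m⁴; J_BC = π(0.0423)⁴/32 = 3.14×10^-7 m⁴.
θ = (T/G)·Σ L_i/J_i = (1610/75.7×10⁹)·(0.295/3.17×10^-7 + 0.302/3.14×10^-7) = 0.04021 rad.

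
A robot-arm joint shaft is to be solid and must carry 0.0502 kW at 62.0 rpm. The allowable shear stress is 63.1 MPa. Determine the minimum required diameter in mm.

ω = 2π·62.0/60 = 6.493 rad/s, so T = P/ω = 0.0502×10³ / 6.493 = 7.732 N·m.
For a solid shaft τ_max = 16T/(πd³), so d = (16T/(π τ_allow))^(1/3) = (16·7.732/(π·6.31×10^7))^(1/3) = 0.008546 m.

8.55 mm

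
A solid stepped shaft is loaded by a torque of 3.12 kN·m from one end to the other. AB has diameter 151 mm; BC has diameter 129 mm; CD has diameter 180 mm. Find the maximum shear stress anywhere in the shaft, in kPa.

7400 kPa

Under the same torque, τ_max = 16T/(πd³) is largest where d is smallest — segment BC (d = 129 mm).
τ_max = 16·3120/(π·(0.129)³) = 7.402×10^6 Pa.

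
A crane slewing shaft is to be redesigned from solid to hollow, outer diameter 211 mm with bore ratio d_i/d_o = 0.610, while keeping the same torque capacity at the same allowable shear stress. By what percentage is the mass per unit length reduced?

30.7 %

Equal τ_max and T ⇒ the solid shaft needs d_s³ = d_o³(1−k⁴), so d_s = 211·(1−0.610⁴)^(1/3) = 200.8 mm.
Area ratio A_h/A_s = d_o²(1−k²)/d_s² = (1−k²)/(1−k⁴)^(2/3) = 0.6935.
Mass saving = 1 − 0.6935 = 30.7 %.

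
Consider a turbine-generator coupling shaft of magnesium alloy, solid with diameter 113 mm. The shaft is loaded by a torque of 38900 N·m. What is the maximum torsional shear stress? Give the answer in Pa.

J = πd⁴/32 = π(0.113)⁴/32 = 1.601×10^-5 m⁴.
τ_max = T·r/J = 38900 × 0.0565 / 1.601×10^-5 = 1.373×10^8 Pa.

1.37e8 Pa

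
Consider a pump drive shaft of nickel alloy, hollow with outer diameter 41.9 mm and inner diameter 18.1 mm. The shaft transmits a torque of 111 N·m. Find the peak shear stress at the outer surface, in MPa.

J = π(d_o⁴ − d_i⁴)/32 = π(0.0419⁴ − 0.0181⁴)/32 = 2.921×10^-7 m⁴.
τ_max = T·r/J = 111.0 × 0.0209 / 2.921×10^-7 = 7.962×10^6 Pa.

7.96 MPa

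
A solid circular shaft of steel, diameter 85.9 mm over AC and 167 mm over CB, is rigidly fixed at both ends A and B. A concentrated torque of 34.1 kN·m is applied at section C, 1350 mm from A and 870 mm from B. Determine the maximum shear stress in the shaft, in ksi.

5.17 ksi

Compatibility: T_A·a/J_AC = T_B·b/J_CB with T_A + T_B = T₀.
J_AC = 5.35×10^-6 m⁴, J_CB = 7.64×10^-5 m⁴, so T_A = T₀·(J_AC/a)/((J_AC/a)+(J_CB/b)) = 1472 N·m, T_B = 32630 N·m.
τ in each portion: τ_AC = 1.18×10^7 Pa, τ_CB = 3.57×10^7 Pa; maximum is in CB.
τ_max = T_CB·r/J = 32630·0.0835/7.64×10^-5 = 3.568×10^7 Pa.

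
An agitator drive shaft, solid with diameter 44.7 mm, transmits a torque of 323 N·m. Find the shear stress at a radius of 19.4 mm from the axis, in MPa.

16.0 MPa

J = πd⁴/32 = π(0.0447)⁴/32 = 3.919×10^-7 m⁴.
Shear stress varies linearly with radius: τ = T·r/J = 323.0 × 0.0194 / 3.919×10^-7 = 1.599×10^7 Pa.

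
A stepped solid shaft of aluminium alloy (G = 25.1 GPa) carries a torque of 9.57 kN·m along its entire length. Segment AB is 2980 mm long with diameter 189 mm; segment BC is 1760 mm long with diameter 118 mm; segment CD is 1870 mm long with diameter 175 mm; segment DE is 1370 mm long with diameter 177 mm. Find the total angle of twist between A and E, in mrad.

57.5 mrad

J_AB = π(0.189)⁴/32 = 1.25×10^-4 m⁴; J_BC = π(0.118)⁴/32 = 1.90×10^-5 m⁴; J_CD = π(0.175)⁴/32 = 9.21×10^-5 m⁴; J_DE = π(0.177)⁴/32 = 9.64×10^-5 m⁴.
θ = (T/G)·Σ L_i/J_i = (9570/25.1×10⁹)·(2.98/1.25×10^-4 + 1.76/1.90×10^-5 + 1.87/9.21×10^-5 + 1.37/9.64×10^-5) = 0.05749 rad.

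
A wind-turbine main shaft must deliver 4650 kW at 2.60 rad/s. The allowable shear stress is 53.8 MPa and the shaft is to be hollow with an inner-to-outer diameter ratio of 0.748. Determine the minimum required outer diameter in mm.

627 mm

ω = 2.60 rad/s, so T = P/ω = 4650×10³ / 2.600 = 1.788e6 N·m.
For a hollow shaft with d_i/d_o = 0.748: τ_max = 16T/(π d_o³ (1−k⁴)), so d_o = [16T/(π τ_allow (1−k⁴))]^(1/3) = [16·1.788e6/(π·5.38×10^7·0.6870)]^(1/3) = 0.6270 m.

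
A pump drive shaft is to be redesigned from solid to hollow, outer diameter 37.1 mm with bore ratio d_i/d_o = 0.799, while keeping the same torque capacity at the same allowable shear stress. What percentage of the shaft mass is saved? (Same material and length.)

Equal τ_max and T ⇒ the solid shaft needs d_s³ = d_o³(1−k⁴), so d_s = 37.1·(1−0.799⁴)^(1/3) = 31.16 mm.
Area ratio A_h/A_s = d_o²(1−k²)/d_s² = (1−k²)/(1−k⁴)^(2/3) = 0.5126.
Mass saving = 1 − 0.5126 = 48.7 %.

48.7 %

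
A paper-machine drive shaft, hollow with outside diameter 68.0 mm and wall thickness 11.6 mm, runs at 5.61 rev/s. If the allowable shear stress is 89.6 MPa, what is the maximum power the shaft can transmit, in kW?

J = π(d_o⁴ − d_i⁴)/32 = π(0.0680⁴ − 0.0448⁴)/32 = 1.704×10^-6 m⁴.
T_max = τ_allow·J/r = 8.96×10^7 × 1.704×10^-6 / 0.0340 = 4490 N·m.
ω = 2π·5.61 = 35.25 rad/s, so P_max = T_max·ω = 1.583×10^5 W.

158 kW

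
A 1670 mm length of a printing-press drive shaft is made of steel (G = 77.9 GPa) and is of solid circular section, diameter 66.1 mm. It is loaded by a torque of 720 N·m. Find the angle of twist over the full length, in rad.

0.00824 rad

J = πd⁴/32 = π(0.0661)⁴/32 = 1.874×10^-6 m⁴.
θ = T·L/(G·J) = 720.0 × 1.67 / (77.9×10⁹ × 1.874×10^-6) = 8.236×10^-3 rad.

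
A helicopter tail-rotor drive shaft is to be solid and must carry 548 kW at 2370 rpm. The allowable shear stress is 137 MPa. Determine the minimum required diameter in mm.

43.5 mm

ω = 2π·2370/60 = 248.2 rad/s, so T = P/ω = 548×10³ / 248.2 = 2208 N·m.
For a solid shaft τ_max = 16T/(πd³), so d = (16T/(π τ_allow))^(1/3) = (16·2208/(π·1.37×10^8))^(1/3) = 0.04346 m.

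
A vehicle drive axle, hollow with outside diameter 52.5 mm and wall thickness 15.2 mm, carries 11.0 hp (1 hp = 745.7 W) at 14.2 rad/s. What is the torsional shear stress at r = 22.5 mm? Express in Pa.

ω = 14.2 rad/s, so T = P/ω = 11.0×745.7 / 14.20 = 577.7 N·m.
J = π(d_o⁴ − d_i⁴)/32 = π(0.0525⁴ − 0.0221⁴)/32 = 7.224×10^-7 m⁴.
Shear stress varies linearly with radius: τ = T·r/J = 577.7 × 0.0225 / 7.224×10^-7 = 1.799×10^7 Pa.

1.80e7 Pa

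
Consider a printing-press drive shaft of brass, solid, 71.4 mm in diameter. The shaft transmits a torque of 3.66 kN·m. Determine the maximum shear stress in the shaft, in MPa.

J = πd⁴/32 = π(0.0714)⁴/32 = 2.551×10^-6 m⁴.
τ_max = T·r/J = 3660 × 0.0357 / 2.551×10^-6 = 5.121×10^7 Pa.

51.2 MPa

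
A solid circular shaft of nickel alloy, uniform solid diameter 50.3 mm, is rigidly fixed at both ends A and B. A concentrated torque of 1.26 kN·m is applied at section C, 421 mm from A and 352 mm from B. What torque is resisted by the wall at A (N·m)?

With uniform GJ and both ends fixed, compatibility θ_AC = θ_CB gives T_A·a = T_B·b, together with T_A + T_B = T₀.
T_A = T₀·b/(a+b) = 1260·352/773.0 = 573.8 N·m; T_B = 686.2 N·m.

574 N·m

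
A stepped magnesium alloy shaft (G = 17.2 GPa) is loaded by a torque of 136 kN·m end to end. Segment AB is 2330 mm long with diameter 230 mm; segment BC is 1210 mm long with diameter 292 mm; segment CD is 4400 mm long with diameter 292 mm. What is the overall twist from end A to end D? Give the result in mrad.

J_AB = π(0.230)⁴/32 = 2.75×10^-4 m⁴; J_BC = π(0.292)⁴/32 = 7.14×10^-4 m⁴; J_CD = π(0.292)⁴/32 = 7.14×10^-4 m⁴.
θ = (T/G)·Σ L_i/J_i = (136000/17.2×10⁹)·(2.33/2.75×10^-4 + 1.21/7.14×10^-4 + 4.40/7.14×10^-4) = 0.1292 rad.

129 mrad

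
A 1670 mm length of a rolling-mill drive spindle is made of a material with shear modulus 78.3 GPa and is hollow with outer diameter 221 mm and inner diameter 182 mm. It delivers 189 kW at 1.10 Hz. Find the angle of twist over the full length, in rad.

ω = 2π·1.10 = 6.912 rad/s, so T = P/ω = 189×10³ / 6.912 = 27350 N·m.
J = π(d_o⁴ − d_i⁴)/32 = π(0.221⁴ − 0.182⁴)/32 = 1.265×10^-4 m⁴.
θ = T·L/(G·J) = 27350 × 1.67 / (78.3×10⁹ × 1.265×10^-4) = 4.612×10^-3 rad.

0.00461 rad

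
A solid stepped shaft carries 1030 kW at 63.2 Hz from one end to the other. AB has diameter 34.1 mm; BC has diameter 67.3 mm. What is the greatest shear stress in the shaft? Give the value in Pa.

3.33e8 Pa

ω = 2π·63.2 = 397.1 rad/s, so T = P/ω = 1030×10³ / 397.1 = 2594 N·m.
Under the same torque, τ_max = 16T/(πd³) is largest where d is smallest — segment AB (d = 34.1 mm).
τ_max = 16·2594/(π·(0.0341)³) = 3.332×10^8 Pa.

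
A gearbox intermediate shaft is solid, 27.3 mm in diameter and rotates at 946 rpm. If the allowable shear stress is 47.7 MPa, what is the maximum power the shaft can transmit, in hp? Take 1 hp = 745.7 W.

J = πd⁴/32 = π(0.0273)⁴/32 = 5.453×10^-8 m⁴.
T_max = τ_allow·J/r = 4.77×10^7 × 5.453×10^-8 / 0.0137 = 190.6 N·m.
ω = 2π·946/60 = 99.06 rad/s, so P_max = T_max·ω = 1.888×10^4 W.

25.3 hp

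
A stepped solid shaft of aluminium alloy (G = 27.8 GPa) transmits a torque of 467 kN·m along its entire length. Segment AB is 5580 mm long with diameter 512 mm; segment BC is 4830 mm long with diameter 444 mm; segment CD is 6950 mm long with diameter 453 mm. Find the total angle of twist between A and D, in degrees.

3.63°

J_AB = π(0.512)⁴/32 = 6.75×10^-3 m⁴; J_BC = π(0.444)⁴/32 = 3.82×10^-3 m⁴; J_CD = π(0.453)⁴/32 = 4.13×10^-3 m⁴.
θ = (T/G)·Σ L_i/J_i = (467000/27.8×10⁹)·(5.58/6.75×10^-3 + 4.83/3.82×10^-3 + 6.95/4.13×10^-3) = 0.06340 rad.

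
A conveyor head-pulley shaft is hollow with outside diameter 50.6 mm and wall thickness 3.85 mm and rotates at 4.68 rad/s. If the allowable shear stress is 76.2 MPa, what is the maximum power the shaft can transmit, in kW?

4.38 kW

J = π(d_o⁴ − d_i⁴)/32 = π(0.0506⁴ − 0.0429⁴)/32 = 3.111×10^-7 m⁴.
T_max = τ_allow·J/r = 7.62×10^7 × 3.111×10^-7 / 0.0253 = 936.8 N·m.
ω = 4.68 rad/s, so P_max = T_max·ω = 4384 W.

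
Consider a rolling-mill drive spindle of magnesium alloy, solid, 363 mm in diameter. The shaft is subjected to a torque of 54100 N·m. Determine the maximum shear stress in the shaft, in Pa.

J = πd⁴/32 = π(0.363)⁴/32 = 1.705×10^-3 m⁴.
τ_max = T·r/J = 54100 × 0.181 / 1.705×10^-3 = 5.760×10^6 Pa.

5.76e6 Pa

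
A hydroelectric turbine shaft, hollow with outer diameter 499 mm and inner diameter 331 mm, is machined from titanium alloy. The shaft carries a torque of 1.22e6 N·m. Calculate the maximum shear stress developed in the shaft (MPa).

62.0 MPa

J = π(d_o⁴ − d_i⁴)/32 = π(0.499⁴ − 0.331⁴)/32 = 4.909×10^-3 m⁴.
τ_max = T·r/J = 1.220e6 × 0.249 / 4.909×10^-3 = 6.201×10^7 Pa.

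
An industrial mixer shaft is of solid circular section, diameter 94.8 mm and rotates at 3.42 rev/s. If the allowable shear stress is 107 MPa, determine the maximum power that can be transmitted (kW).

385 kW

J = πd⁴/32 = π(0.0948)⁴/32 = 7.929×10^-6 m⁴.
T_max = τ_allow·J/r = 1.07×10^8 × 7.929×10^-6 / 0.0474 = 17900 N·m.
ω = 2π·3.42 = 21.49 rad/s, so P_max = T_max·ω = 3.846×10^5 W.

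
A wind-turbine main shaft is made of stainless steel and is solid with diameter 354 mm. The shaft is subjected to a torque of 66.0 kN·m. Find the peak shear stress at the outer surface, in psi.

J = πd⁴/32 = π(0.354)⁴/32 = 1.542×10^-3 m⁴.
τ_max = T·r/J = 66000 × 0.177 / 1.542×10^-3 = 7.577×10^6 Pa.

1100 psi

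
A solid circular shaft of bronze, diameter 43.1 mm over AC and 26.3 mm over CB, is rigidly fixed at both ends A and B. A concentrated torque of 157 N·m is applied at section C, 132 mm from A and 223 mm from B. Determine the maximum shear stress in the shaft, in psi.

1340 psi

Compatibility: T_A·a/J_AC = T_B·b/J_CB with T_A + T_B = T₀.
J_AC = 3.39×10^-7 m⁴, J_CB = 4.70×10^-8 m⁴, so T_A = T₀·(J_AC/a)/((J_AC/a)+(J_CB/b)) = 145.1 N·m, T_B = 11.91 N·m.
τ in each portion: τ_AC = 9.23×10^6 Pa, τ_CB = 3.33×10^6 Pa; maximum is in AC.
τ_max = T_AC·r/J = 145.1·0.0215/3.39×10^-7 = 9.230×10^6 Pa.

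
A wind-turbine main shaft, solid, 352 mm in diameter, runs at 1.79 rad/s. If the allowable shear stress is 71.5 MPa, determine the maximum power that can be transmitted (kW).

1100 kW

J = πd⁴/32 = π(0.352)⁴/32 = 1.507×10^-3 m⁴.
T_max = τ_allow·J/r = 7.15×10^7 × 1.507×10^-3 / 0.176 = 612300 N·m.
ω = 1.79 rad/s, so P_max = T_max·ω = 1.096×10^6 W.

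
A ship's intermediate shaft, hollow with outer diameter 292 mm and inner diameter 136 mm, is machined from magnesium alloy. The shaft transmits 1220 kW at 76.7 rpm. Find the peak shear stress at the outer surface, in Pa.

ω = 2π·76.7/60 = 8.032 rad/s, so T = P/ω = 1220×10³ / 8.032 = 151900 N·m.
J = π(d_o⁴ − d_i⁴)/32 = π(0.292⁴ − 0.136⁴)/32 = 6.801×10^-4 m⁴.
τ_max = T·r/J = 151900 × 0.146 / 6.801×10^-4 = 3.261×10^7 Pa.

3.26e7 Pa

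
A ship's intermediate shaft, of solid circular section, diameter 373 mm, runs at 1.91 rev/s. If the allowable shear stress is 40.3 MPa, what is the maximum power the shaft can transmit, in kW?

J = πd⁴/32 = π(0.373)⁴/32 = 1.900×10^-3 m⁴.
T_max = τ_allow·J/r = 4.03×10^7 × 1.900×10^-3 / 0.186 = 410600 N·m.
ω = 2π·1.91 = 12.00 rad/s, so P_max = T_max·ω = 4.928×10^6 W.

4930 kW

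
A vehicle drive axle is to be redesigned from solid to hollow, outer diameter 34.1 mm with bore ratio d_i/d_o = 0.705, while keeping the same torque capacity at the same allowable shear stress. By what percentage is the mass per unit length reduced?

Equal τ_max and T ⇒ the solid shaft needs d_s³ = d_o³(1−k⁴), so d_s = 34.1·(1−0.705⁴)^(1/3) = 31.02 mm.
Area ratio A_h/A_s = d_o²(1−k²)/d_s² = (1−k²)/(1−k⁴)^(2/3) = 0.6077.
Mass saving = 1 − 0.6077 = 39.2 %.

39.2 %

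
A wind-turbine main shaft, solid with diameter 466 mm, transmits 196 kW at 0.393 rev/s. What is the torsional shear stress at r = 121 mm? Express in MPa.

ω = 2π·0.393 = 2.469 rad/s, so T = P/ω = 196×10³ / 2.469 = 79370 N·m.
J = πd⁴/32 = π(0.466)⁴/32 = 4.630×10^-3 m⁴.
Shear stress varies linearly with radius: τ = T·r/J = 79370 × 0.121 / 4.630×10^-3 = 2.075×10^6 Pa.

2.07 MPa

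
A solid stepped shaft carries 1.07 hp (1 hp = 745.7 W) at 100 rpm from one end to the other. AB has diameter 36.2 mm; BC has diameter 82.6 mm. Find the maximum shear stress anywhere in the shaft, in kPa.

8180 kPa

ω = 2π·100/60 = 10.47 rad/s, so T = P/ω = 1.07×745.7 / 10.47 = 76.19 N·m.
Under the same torque, τ_max = 16T/(πd³) is largest where d is smallest — segment AB (d = 36.2 mm).
τ_max = 16·76.19/(π·(0.0362)³) = 8.180×10^6 Pa.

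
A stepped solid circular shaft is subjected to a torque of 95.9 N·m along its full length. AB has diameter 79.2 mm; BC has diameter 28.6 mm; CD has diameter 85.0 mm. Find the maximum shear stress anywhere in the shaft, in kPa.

Under the same torque, τ_max = 16T/(πd³) is largest where d is smallest — segment BC (d = 28.6 mm).
τ_max = 16·95.90/(π·(0.0286)³) = 2.088×10^7 Pa.

20900 kPa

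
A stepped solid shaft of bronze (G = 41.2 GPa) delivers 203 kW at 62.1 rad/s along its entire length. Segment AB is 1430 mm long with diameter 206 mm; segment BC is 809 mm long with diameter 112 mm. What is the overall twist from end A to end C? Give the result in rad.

0.00480 rad

ω = 62.1 rad/s, so T = P/ω = 203×10³ / 62.10 = 3269 N·m.
J_AB = π(0.206)⁴/32 = 1.77×10^-4 m⁴; J_BC = π(0.112)⁴/32 = 1.54×10^-5 m⁴.
θ = (T/G)·Σ L_i/J_i = (3269/41.2×10⁹)·(1.43/1.77×10^-4 + 0.809/1.54×10^-5) = 4.797×10^-3 rad.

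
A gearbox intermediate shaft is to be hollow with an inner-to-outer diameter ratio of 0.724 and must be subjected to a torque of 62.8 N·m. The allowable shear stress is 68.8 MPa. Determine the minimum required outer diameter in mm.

18.6 mm

For a hollow shaft with d_i/d_o = 0.724: τ_max = 16T/(π d_o³ (1−k⁴)), so d_o = [16T/(π τ_allow (1−k⁴))]^(1/3) = [16·62.80/(π·6.88×10^7·0.7252)]^(1/3) = 0.01858 m.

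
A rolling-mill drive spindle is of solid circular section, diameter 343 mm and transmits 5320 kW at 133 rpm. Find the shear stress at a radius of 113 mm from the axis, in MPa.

ω = 2π·133/60 = 13.93 rad/s, so T = P/ω = 5320×10³ / 13.93 = 382000 N·m.
J = πd⁴/32 = π(0.343)⁴/32 = 1.359×10^-3 m⁴.
Shear stress varies linearly with radius: τ = T·r/J = 382000 × 0.113 / 1.359×10^-3 = 3.176×10^7 Pa.

31.8 MPa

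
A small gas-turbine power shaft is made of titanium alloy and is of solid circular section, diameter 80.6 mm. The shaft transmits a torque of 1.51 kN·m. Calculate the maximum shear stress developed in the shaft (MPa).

14.7 MPa

J = πd⁴/32 = π(0.0806)⁴/32 = 4.143×10^-6 m⁴.
τ_max = T·r/J = 1510 × 0.0403 / 4.143×10^-6 = 1.469×10^7 Pa.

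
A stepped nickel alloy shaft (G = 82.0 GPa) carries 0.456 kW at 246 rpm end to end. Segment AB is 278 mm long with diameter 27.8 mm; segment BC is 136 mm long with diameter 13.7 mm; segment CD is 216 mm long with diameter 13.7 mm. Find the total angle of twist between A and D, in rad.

ω = 2π·246/60 = 25.76 rad/s, so T = P/ω = 0.456×10³ / 25.76 = 17.70 N·m.
J_AB = π(0.0278)⁴/32 = 5.86×10^-8 m⁴; J_BC = π(0.0137)⁴/32 = 3.46×10^-9 m⁴; J_CD = π(0.0137)⁴/32 = 3.46×10^-9 m⁴.
θ = (T/G)·Σ L_i/J_i = (17.70/82.0×10⁹)·(0.278/5.86×10^-8 + 0.136/3.46×10^-9 + 0.216/3.46×10^-9) = 0.02299 rad.

0.0230 rad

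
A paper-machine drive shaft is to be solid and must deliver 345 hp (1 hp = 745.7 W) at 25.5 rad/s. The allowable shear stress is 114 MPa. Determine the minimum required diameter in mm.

ω = 25.5 rad/s, so T = P/ω = 345×745.7 / 25.50 = 10090 N·m.
For a solid shaft τ_max = 16T/(πd³), so d = (16T/(π τ_allow))^(1/3) = (16·10090/(π·1.14×10^8))^(1/3) = 0.07667 m.

76.7 mm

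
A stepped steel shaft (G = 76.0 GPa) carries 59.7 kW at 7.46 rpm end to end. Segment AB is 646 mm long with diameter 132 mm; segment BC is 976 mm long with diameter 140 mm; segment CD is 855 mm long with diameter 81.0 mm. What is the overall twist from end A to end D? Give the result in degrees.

ω = 2π·7.46/60 = 0.7812 rad/s, so T = P/ω = 59.7×10³ / 0.7812 = 76420 N·m.
J_AB = π(0.132)⁴/32 = 2.98×10^-5 m⁴; J_BC = π(0.140)⁴/32 = 3.77×10^-5 m⁴; J_CD = π(0.0810)⁴/32 = 4.23×10^-6 m⁴.
θ = (T/G)·Σ L_i/J_i = (76420/76.0×10⁹)·(0.646/2.98×10^-5 + 0.976/3.77×10^-5 + 0.855/4.23×10^-6) = 0.2512 rad.

14.4°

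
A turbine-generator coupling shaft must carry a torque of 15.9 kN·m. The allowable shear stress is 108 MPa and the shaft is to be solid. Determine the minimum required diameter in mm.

90.8 mm

For a solid shaft τ_max = 16T/(πd³), so d = (16T/(π τ_allow))^(1/3) = (16·15900/(π·1.08×10^8))^(1/3) = 0.09085 m.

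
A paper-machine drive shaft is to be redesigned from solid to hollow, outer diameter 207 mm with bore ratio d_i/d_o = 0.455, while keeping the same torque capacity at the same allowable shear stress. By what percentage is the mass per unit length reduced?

18.4 %

Equal τ_max and T ⇒ the solid shaft needs d_s³ = d_o³(1−k⁴), so d_s = 207·(1−0.455⁴)^(1/3) = 204.0 mm.
Area ratio A_h/A_s = d_o²(1−k²)/d_s² = (1−k²)/(1−k⁴)^(2/3) = 0.8165.
Mass saving = 1 − 0.8165 = 18.4 %.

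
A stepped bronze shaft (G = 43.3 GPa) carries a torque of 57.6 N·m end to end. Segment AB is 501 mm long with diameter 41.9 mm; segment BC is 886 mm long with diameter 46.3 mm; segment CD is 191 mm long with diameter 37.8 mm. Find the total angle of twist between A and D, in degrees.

J_AB = π(0.0419)⁴/32 = 3.03×10^-7 m⁴; J_BC = π(0.0463)⁴/32 = 4.51×10^-7 m⁴; J_CD = π(0.0378)⁴/32 = 2.00×10^-7 m⁴.
θ = (T/G)·Σ L_i/J_i = (57.60/43.3×10⁹)·(0.501/3.03×10^-7 + 0.886/4.51×10^-7 + 0.191/2.00×10^-7) = 6.083×10^-3 rad.

0.349°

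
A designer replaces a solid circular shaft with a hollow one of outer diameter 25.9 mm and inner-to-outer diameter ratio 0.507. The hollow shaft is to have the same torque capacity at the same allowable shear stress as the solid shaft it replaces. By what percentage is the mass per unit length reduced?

22.2 %

Equal τ_max and T ⇒ the solid shaft needs d_s³ = d_o³(1−k⁴), so d_s = 25.9·(1−0.507⁴)^(1/3) = 25.32 mm.
Area ratio A_h/A_s = d_o²(1−k²)/d_s² = (1−k²)/(1−k⁴)^(2/3) = 0.7776.
Mass saving = 1 − 0.7776 = 22.2 %.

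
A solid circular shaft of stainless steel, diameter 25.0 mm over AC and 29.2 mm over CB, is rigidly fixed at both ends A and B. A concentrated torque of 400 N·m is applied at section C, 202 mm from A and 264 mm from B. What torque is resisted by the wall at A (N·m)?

165 N·m

Compatibility: T_A·a/J_AC = T_B·b/J_CB with T_A + T_B = T₀.
J_AC = 3.83×10^-8 m⁴, J_CB = 7.14×10^-8 m⁴, so T_A = T₀·(J_AC/a)/((J_AC/a)+(J_CB/b)) = 165.0 N·m, T_B = 235.0 N·m.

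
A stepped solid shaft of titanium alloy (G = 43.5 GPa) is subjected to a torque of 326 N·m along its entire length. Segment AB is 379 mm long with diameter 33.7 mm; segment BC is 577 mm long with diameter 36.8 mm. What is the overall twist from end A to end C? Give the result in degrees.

J_AB = π(0.0337)⁴/32 = 1.27×10^-7 m⁴; J_BC = π(0.0368)⁴/32 = 1.80×10^-7 m⁴.
θ = (T/G)·Σ L_i/J_i = (326.0/43.5×10⁹)·(0.379/1.27×10^-7 + 0.577/1.80×10^-7) = 0.04645 rad.

2.66°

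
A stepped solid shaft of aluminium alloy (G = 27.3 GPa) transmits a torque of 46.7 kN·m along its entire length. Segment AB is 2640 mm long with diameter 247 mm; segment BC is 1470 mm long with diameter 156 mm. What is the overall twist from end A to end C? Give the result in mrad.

55.6 mrad

J_AB = π(0.247)⁴/32 = 3.65×10^-4 m⁴; J_BC = π(0.156)⁴/32 = 5.81×10^-5 m⁴.
θ = (T/G)·Σ L_i/J_i = (46700/27.3×10⁹)·(2.64/3.65×10^-4 + 1.47/5.81×10^-5) = 0.05561 rad.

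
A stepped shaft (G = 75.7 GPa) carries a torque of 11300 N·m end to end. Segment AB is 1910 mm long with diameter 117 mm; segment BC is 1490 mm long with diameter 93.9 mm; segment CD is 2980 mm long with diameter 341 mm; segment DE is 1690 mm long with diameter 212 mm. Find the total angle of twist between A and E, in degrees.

J_AB = π(0.117)⁴/32 = 1.84×10^-5 m⁴; J_BC = π(0.0939)⁴/32 = 7.63×10^-6 m⁴; J_CD = π(0.341)⁴/32 = 1.33×10^-3 m⁴; J_DE = π(0.212)⁴/32 = 1.98×10^-4 m⁴.
θ = (T/G)·Σ L_i/J_i = (11300/75.7×10⁹)·(1.91/1.84×10^-5 + 1.49/7.63×10^-6 + 2.98/1.33×10^-3 + 1.69/1.98×10^-4) = 0.04625 rad.

2.65°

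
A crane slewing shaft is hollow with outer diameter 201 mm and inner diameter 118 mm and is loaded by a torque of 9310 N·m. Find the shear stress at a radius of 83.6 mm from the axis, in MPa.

5.51 MPa

J = π(d_o⁴ − d_i⁴)/32 = π(0.201⁴ − 0.118⁴)/32 = 1.412×10^-4 m⁴.
Shear stress varies linearly with radius: τ = T·r/J = 9310 × 0.0836 / 1.412×10^-4 = 5.512×10^6 Pa.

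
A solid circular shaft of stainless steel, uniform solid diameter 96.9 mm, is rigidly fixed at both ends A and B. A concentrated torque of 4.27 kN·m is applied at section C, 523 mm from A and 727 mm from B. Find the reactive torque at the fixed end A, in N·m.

With uniform GJ and both ends fixed, compatibility θ_AC = θ_CB gives T_A·a = T_B·b, together with T_A + T_B = T₀.
T_A = T₀·b/(a+b) = 4270·727/1250 = 2483 N·m; T_B = 1787 N·m.

2480 N·m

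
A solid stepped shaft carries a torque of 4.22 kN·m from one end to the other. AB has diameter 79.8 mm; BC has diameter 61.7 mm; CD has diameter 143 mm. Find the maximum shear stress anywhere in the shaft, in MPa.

91.5 MPa

Under the same torque, τ_max = 16T/(πd³) is largest where d is smallest — segment BC (d = 61.7 mm).
τ_max = 16·4220/(π·(0.0617)³) = 9.150×10^7 Pa.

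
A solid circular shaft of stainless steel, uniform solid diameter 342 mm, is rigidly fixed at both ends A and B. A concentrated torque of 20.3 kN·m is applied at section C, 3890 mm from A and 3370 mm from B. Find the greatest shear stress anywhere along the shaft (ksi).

With uniform GJ and both ends fixed, compatibility θ_AC = θ_CB gives T_A·a = T_B·b, together with T_A + T_B = T₀.
T_A = T₀·b/(a+b) = 20300·3370/7260 = 9423 N·m; T_B = 10880 N·m.
τ in each portion: τ_AC = 1.20×10^6 Pa, τ_CB = 1.38×10^6 Pa; maximum is in CB.
τ_max = T_CB·r/J = 10880·0.171/1.34×10^-3 = 1.385×10^6 Pa.

0.201 ksi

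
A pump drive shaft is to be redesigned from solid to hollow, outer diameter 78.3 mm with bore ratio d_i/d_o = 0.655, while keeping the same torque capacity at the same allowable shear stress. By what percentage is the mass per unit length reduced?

Equal τ_max and T ⇒ the solid shaft needs d_s³ = d_o³(1−k⁴), so d_s = 78.3·(1−0.655⁴)^(1/3) = 73.17 mm.
Area ratio A_h/A_s = d_o²(1−k²)/d_s² = (1−k²)/(1−k⁴)^(2/3) = 0.6539.
Mass saving = 1 − 0.6539 = 34.6 %.

34.6 %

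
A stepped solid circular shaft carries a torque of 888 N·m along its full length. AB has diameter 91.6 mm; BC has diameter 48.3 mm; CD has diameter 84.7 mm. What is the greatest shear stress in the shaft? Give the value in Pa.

4.01e7 Pa

Under the same torque, τ_max = 16T/(πd³) is largest where d is smallest — segment BC (d = 48.3 mm).
τ_max = 16·888.0/(π·(0.0483)³) = 4.014×10^7 Pa.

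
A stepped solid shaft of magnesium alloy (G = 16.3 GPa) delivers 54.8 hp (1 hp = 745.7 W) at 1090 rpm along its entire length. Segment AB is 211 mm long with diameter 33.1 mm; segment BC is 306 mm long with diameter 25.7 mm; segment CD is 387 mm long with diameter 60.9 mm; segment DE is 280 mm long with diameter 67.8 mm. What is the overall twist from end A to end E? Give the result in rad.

ω = 2π·1090/60 = 114.1 rad/s, so T = P/ω = 54.8×745.7 / 114.1 = 358.0 N·m.
J_AB = π(0.0331)⁴/32 = 1.18×10^-7 m⁴; J_BC = π(0.0257)⁴/32 = 4.28×10^-8 m⁴; J_CD = π(0.0609)⁴/32 = 1.35×10^-6 m⁴; J_DE = π(0.0678)⁴/32 = 2.07×10^-6 m⁴.
θ = (T/G)·Σ L_i/J_i = (358.0/16.3×10⁹)·(0.211/1.18×10^-7 + 0.306/4.28×10^-8 + 0.387/1.35×10^-6 + 0.280/2.07×10^-6) = 0.2055 rad.

0.206 rad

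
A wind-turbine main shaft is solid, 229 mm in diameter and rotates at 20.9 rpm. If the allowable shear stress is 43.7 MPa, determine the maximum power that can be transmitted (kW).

J = πd⁴/32 = π(0.229)⁴/32 = 2.700×10^-4 m⁴.
T_max = τ_allow·J/r = 4.37×10^7 × 2.700×10^-4 / 0.115 = 103000 N·m.
ω = 2π·20.9/60 = 2.189 rad/s, so P_max = T_max·ω = 2.255×10^5 W.

226 kW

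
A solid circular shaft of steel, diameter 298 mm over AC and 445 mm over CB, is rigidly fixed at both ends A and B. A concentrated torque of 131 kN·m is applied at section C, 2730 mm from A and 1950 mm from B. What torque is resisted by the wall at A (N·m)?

Compatibility: T_A·a/J_AC = T_B·b/J_CB with T_A + T_B = T₀.
J_AC = 7.74×10^-4 m⁴, J_CB = 3.85×10^-3 m⁴, so T_A = T₀·(J_AC/a)/((J_AC/a)+(J_CB/b)) = 16450 N·m, T_B = 114500 N·m.

16500 N·m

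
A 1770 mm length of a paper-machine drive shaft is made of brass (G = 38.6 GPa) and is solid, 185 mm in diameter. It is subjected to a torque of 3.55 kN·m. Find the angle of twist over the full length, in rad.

J = πd⁴/32 = π(0.185)⁴/32 = 1.150×10^-4 m⁴.
θ = T·L/(G·J) = 3550 × 1.77 / (38.6×10⁹ × 1.150×10^-4) = 1.416×10^-3 rad.

0.00142 rad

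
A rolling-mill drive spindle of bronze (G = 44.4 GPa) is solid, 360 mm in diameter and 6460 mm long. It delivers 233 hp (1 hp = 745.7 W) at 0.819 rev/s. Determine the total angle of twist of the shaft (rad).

0.00298 rad

ω = 2π·0.819 = 5.146 rad/s, so T = P/ω = 233×745.7 / 5.146 = 33760 N·m.
J = πd⁴/32 = π(0.360)⁴/32 = 1.649×10^-3 m⁴.
θ = T·L/(G·J) = 33760 × 6.46 / (44.4×10⁹ × 1.649×10^-3) = 2.979×10^-3 rad.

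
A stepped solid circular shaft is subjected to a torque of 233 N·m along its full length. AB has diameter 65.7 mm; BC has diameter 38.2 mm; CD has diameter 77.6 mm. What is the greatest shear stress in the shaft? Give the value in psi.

3090 psi

Under the same torque, τ_max = 16T/(πd³) is largest where d is smallest — segment BC (d = 38.2 mm).
τ_max = 16·233.0/(π·(0.0382)³) = 2.129×10^7 Pa.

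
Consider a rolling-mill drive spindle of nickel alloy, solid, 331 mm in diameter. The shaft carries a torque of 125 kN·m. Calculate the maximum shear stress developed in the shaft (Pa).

1.76e7 Pa

J = πd⁴/32 = π(0.331)⁴/32 = 1.178×10^-3 m⁴.
τ_max = T·r/J = 125000 × 0.166 / 1.178×10^-3 = 1.755×10^7 Pa.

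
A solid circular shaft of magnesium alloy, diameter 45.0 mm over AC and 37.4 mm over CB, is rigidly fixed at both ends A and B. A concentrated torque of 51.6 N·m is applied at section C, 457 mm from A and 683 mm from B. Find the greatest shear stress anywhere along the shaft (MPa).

Compatibility: T_A·a/J_AC = T_B·b/J_CB with T_A + T_B = T₀.
J_AC = 4.03×10^-7 m⁴, J_CB = 1.92×10^-7 m⁴, so T_A = T₀·(J_AC/a)/((J_AC/a)+(J_CB/b)) = 39.11 N·m, T_B = 12.49 N·m.
τ in each portion: τ_AC = 2.19×10^6 Pa, τ_CB = 1.22×10^6 Pa; maximum is in AC.
τ_max = T_AC·r/J = 39.11·0.0225/4.03×10^-7 = 2.186×10^6 Pa.

2.19 MPa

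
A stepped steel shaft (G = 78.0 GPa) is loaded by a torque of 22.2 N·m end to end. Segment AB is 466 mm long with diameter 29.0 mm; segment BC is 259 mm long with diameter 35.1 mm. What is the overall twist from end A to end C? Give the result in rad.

0.00240 rad

J_AB = π(0.0290)⁴/32 = 6.94×10^-8 m⁴; J_BC = π(0.0351)⁴/32 = 1.49×10^-7 m⁴.
θ = (T/G)·Σ L_i/J_i = (22.20/78.0×10⁹)·(0.466/6.94×10^-8 + 0.259/1.49×10^-7) = 2.405×10^-3 rad.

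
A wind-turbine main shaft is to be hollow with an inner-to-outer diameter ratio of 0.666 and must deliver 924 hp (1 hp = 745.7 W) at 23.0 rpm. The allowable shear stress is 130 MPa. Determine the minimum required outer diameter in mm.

241 mm

ω = 2π·23.0/60 = 2.409 rad/s, so T = P/ω = 924×745.7 / 2.409 = 286100 N·m.
For a hollow shaft with d_i/d_o = 0.666: τ_max = 16T/(π d_o³ (1−k⁴)), so d_o = [16T/(π τ_allow (1−k⁴))]^(1/3) = [16·286100/(π·1.30×10^8·0.8033)]^(1/3) = 0.2407 m.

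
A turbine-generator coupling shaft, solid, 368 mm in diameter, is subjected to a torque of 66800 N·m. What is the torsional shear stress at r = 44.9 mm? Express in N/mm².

J = πd⁴/32 = π(0.368)⁴/32 = 1.800×10^-3 m⁴.
Shear stress varies linearly with radius: τ = T·r/J = 66800 × 0.0449 / 1.800×10^-3 = 1.666×10^6 Pa.

1.67 N/mm²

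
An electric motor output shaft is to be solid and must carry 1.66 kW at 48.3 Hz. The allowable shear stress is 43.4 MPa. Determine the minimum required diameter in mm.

ω = 2π·48.3 = 303.5 rad/s, so T = P/ω = 1.66×10³ / 303.5 = 5.470 N·m.
For a solid shaft τ_max = 16T/(πd³), so d = (16T/(π τ_allow))^(1/3) = (16·5.470/(π·4.34×10^7))^(1/3) = 0.008626 m.

8.63 mm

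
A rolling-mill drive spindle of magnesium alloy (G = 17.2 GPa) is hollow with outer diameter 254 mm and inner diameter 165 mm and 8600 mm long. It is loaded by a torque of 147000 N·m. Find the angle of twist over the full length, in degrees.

12.5°

J = π(d_o⁴ − d_i⁴)/32 = π(0.254⁴ − 0.165⁴)/32 = 3.359×10^-4 m⁴.
θ = T·L/(G·J) = 147000 × 8.60 / (17.2×10⁹ × 3.359×10^-4) = 0.2188 rad.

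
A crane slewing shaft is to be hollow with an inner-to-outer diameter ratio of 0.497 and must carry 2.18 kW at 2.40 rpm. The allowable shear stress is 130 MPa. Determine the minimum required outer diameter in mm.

ω = 2π·2.40/60 = 0.2513 rad/s, so T = P/ω = 2.18×10³ / 0.2513 = 8674 N·m.
For a hollow shaft with d_i/d_o = 0.497: τ_max = 16T/(π d_o³ (1−k⁴)), so d_o = [16T/(π τ_allow (1−k⁴))]^(1/3) = [16·8674/(π·1.30×10^8·0.9390)]^(1/3) = 0.07126 m.

71.3 mm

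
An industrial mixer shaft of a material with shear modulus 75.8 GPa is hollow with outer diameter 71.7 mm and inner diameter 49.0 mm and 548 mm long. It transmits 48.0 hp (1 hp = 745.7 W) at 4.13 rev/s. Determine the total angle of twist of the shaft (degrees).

ω = 2π·4.13 = 25.95 rad/s, so T = P/ω = 48.0×745.7 / 25.95 = 1379 N·m.
J = π(d_o⁴ − d_i⁴)/32 = π(0.0717⁴ − 0.0490⁴)/32 = 2.029×10^-6 m⁴.
θ = T·L/(G·J) = 1379 × 0.548 / (75.8×10⁹ × 2.029×10^-6) = 4.916×10^-3 rad.

0.282°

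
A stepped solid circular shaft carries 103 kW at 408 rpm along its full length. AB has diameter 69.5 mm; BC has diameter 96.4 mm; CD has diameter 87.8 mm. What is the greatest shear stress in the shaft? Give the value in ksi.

ω = 2π·408/60 = 42.73 rad/s, so T = P/ω = 103×10³ / 42.73 = 2411 N·m.
Under the same torque, τ_max = 16T/(πd³) is largest where d is smallest — segment AB (d = 69.5 mm).
τ_max = 16·2411/(π·(0.0695)³) = 3.657×10^7 Pa.

5.30 ksi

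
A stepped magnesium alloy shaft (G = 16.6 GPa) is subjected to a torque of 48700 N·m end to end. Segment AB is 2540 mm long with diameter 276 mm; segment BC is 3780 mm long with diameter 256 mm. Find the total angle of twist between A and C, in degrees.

J_AB = π(0.276)⁴/32 = 5.70×10^-4 m⁴; J_BC = π(0.256)⁴/32 = 4.22×10^-4 m⁴.
θ = (T/G)·Σ L_i/J_i = (48700/16.6×10⁹)·(2.54/5.70×10^-4 + 3.78/4.22×10^-4) = 0.03938 rad.

2.26°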